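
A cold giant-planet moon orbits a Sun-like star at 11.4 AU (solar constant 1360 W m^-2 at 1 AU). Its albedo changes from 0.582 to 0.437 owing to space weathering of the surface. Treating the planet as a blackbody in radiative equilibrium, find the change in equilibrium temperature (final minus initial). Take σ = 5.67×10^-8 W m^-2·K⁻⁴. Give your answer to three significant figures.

By the inverse-square law, S = 1360/11.4² = 10.46 W m^-2.
Before: T₁ = [10.46·0.418/(4σ)]^(1/4) = 66.27 K.
With α = 0.437, T₂ = 71.39 K.
Change: 71.39 − 66.27 = 5.122 K.

5.12 K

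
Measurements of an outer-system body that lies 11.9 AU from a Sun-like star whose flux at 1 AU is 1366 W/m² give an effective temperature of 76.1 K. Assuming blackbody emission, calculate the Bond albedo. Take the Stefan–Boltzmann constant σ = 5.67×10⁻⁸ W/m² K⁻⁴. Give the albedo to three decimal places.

0.211

Irradiance scales as 1/d², so S = 1366 W/m² × (1/11.9)² = 9.646 W/m².
Energy balance: S(1−α)/4 = σT⁴, so 1−α = 4σT⁴/S.
σT⁴ = 1.902 W/m², so 4σT⁴ = 7.606 W/m².
1−α = 7.606/9.646 = 0.7885, so α = 0.2115.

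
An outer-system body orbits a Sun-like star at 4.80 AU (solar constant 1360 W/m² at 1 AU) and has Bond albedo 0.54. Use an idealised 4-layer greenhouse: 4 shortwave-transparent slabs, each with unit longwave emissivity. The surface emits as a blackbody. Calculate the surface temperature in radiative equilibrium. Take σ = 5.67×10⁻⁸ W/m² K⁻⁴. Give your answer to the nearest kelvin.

Flux at the orbit: S = 1360/(4.80)² = 59.03 W/m².
Top-of-atmosphere balance: σT_e⁴ = S(1−α)/4 = 6.788 W/m² → T_e = 104.6 K.
With N = 4 opaque layers, T_s = (N+1)^(1/4)·T_e = 5^(1/4)·104.6 = 156.4 K.

156 K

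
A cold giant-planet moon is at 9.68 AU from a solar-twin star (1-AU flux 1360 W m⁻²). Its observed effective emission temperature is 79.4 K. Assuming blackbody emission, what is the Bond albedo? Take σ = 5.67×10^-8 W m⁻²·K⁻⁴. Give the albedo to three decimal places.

Irradiance scales as 1/d², so S = 1360 W m⁻² × (1/9.68)² = 14.51 W m⁻².
Energy balance: S(1−α)/4 = σT⁴, so 1−α = 4σT⁴/S.
σT⁴ = 2.254 W m⁻², so 4σT⁴ = 9.014 W m⁻².
Hence α = 1 − 9.014/14.51 = 0.3789.

0.379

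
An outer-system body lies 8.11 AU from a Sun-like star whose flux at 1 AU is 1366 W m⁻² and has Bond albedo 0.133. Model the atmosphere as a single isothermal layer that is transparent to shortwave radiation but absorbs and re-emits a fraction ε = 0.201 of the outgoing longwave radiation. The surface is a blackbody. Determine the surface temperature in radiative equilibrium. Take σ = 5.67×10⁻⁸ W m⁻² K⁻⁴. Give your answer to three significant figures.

By the inverse-square law, S = 1366/8.11² = 20.77 W m⁻².
The planet radiates to space at T_e = [S(1−α)/(4σ)]^(1/4) = 94.39 K.
The surface balance (absorbed SW + ε·downward IR = σT_s⁴) with T_a⁴ = T_s⁴/2 reduces to T_s = T_e·[2/(2−ε)]^¼ = 96.93 K.

96.9 K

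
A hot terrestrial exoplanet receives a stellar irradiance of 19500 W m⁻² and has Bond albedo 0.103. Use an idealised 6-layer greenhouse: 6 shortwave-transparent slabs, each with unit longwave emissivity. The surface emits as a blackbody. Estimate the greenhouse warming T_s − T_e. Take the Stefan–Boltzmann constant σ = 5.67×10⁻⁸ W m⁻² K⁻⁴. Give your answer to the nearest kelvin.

The effective emission temperature is T_e = [S(1−α)/(4σ)]^¼ = 527.0 K.
Surface: T_s = (7)^¼·T_e = 857.2 K.
So the greenhouse effect raises the surface by 857.2 − 527.0 = 330.2 K.

330 K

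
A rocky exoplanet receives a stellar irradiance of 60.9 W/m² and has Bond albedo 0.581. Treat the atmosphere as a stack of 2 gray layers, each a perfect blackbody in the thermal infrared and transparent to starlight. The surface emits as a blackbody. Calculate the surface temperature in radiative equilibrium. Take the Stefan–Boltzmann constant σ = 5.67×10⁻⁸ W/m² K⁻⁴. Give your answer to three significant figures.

Top-of-atmosphere balance: σT_e⁴ = S(1−α)/4 = 6.379 W/m² → T_e = 103.0 K.
Layer-by-layer balance gives σT_s⁴ = (N+1)σT_e⁴, so T_s = 3^¼·103.0 = 135.5 K.

136 K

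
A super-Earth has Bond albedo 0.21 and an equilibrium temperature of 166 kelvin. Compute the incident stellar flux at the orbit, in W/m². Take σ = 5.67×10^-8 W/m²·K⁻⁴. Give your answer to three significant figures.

218 W/m²

Invert the energy balance for S: S = 4σT⁴/(1−α).
σT⁴ = 5.67×10⁻⁸·(166)⁴ = 43.05 W/m².
S = 4·43.05/0.79 = 218.0 W/m².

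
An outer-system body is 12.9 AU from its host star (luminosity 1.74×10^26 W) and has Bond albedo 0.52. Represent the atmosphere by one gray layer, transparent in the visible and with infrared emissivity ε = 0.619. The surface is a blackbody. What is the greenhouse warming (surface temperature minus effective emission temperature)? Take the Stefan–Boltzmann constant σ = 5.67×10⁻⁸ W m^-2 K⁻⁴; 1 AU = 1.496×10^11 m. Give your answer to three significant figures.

d = 12.9 × 1.496×10^11 m = 1.930×10^12 m.
S = L/(4πd²) = 3.718 W m^-2.
Effective emission temperature (TOA balance): σT_e⁴ = S(1−α)/4 = 0.4461 W m^-2 → T_e = 52.96 K.
Surface balance with a leaky layer gives σT_s⁴ = σT_e⁴·2/(2−ε), so T_s = T_e·[2/(2−0.619)]^(1/4) = 58.10 K.
The atmosphere warms the surface by 5.138 K.

5.14 kelvin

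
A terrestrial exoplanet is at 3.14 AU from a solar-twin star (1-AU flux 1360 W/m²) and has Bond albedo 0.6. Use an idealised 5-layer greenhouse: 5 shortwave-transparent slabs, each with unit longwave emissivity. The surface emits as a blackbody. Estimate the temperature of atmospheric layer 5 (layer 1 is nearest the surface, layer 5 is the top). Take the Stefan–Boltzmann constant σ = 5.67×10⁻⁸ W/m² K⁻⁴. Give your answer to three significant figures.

125 kelvin

By the inverse-square law, S = 1360/3.14² = 137.9 W/m².
Top-of-atmosphere balance: σT_e⁴ = S(1−α)/4 = 13.79 W/m² → T_e = 124.9 K.
In the N-layer model, layer k (counted from the surface) has T_k = (N+1−k)^(1/4)·T_e.
With k = 5: T_5 = (5+1−5)^¼·124.9 K = 124.9 K.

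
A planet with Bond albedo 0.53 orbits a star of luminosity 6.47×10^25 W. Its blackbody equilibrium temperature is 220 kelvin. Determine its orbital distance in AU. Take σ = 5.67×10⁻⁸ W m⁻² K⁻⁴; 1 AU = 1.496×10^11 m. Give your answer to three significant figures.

0.451 AU

The flux needed for this T is 4σT⁴/(1−0.53) = 1130 W m⁻².
From L = 4πd²S, d = √(6.47×10^25/(4π·1130)) = 6.749×10^10 m = 0.4511 AU.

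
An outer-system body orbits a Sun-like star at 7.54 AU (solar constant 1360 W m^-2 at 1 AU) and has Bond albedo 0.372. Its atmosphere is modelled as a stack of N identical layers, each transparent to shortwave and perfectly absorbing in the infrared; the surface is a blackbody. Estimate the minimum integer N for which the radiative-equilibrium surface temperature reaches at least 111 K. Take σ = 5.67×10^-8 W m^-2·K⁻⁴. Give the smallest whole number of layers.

2

Flux at the orbit: S = 1360/(7.54)² = 23.92 W m^-2.
Top-of-atmosphere balance: σT_e⁴ = S(1−α)/4 = 3.756 W m^-2 → T_e = 90.21 K.
Need (N+1)T_e⁴ ≥ T_s⁴, i.e. N+1 ≥ (111/90.21)⁴ = 2.292.
Rounding up, N = 2.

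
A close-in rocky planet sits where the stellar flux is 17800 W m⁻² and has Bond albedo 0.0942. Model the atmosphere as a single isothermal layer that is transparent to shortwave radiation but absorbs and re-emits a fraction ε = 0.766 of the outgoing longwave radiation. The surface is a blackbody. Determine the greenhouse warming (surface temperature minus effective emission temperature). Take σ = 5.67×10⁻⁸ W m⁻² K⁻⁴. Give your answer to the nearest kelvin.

At the top of the atmosphere, σT_e⁴ = S(1−α)/4 = 4031 W m⁻², giving T_e = 516.4 K.
Surface balance with a leaky layer gives σT_s⁴ = σT_e⁴·2/(2−ε), so T_s = T_e·[2/(2−0.766)]^(1/4) = 582.6 K.
The atmosphere warms the surface by 66.25 K.

66 K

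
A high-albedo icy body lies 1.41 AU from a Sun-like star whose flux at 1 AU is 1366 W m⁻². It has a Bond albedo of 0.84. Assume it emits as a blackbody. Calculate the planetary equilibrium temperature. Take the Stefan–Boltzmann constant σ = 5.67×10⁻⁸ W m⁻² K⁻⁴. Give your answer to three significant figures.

148 K

By the inverse-square law, S = 1366/1.41² = 687.1 W m⁻².
The planet absorbs (1−α)S over its disc πR² and re-emits over 4πR², so the mean absorbed flux is (1−0.84)·687.1/4 = 27.48 W m⁻².
In equilibrium σT⁴ equals this, so T = 148.4 K.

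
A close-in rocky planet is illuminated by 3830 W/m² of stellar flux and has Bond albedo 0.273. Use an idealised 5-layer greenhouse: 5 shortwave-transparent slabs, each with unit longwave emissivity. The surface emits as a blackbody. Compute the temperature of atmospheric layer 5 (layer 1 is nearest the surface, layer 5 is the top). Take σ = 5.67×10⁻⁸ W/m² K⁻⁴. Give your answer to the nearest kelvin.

333 K

OLR = S(1−α)/4 = 696.1 W/m²; the top layer radiates at T_e = 332.9 K.
In the N-layer model, layer k (counted from the surface) has T_k = (N+1−k)^(1/4)·T_e.
With k = 5: T_5 = (5+1−5)^¼·332.9 K = 332.9 K.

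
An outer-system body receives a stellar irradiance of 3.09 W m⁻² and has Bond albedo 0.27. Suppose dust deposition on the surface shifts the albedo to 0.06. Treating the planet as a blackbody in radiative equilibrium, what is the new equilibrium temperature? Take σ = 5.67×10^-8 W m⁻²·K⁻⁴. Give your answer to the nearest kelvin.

T₂ = [S(1−α₂)/(4σ)]^(1/4) = [3.090·0.94/(4σ)]^(1/4) = 59.82 K.

60 K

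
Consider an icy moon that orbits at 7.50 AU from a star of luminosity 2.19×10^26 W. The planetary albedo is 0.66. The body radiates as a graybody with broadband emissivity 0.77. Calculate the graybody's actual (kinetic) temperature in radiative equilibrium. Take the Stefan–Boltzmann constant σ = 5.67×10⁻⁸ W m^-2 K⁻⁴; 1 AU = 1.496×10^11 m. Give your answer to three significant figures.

Orbital distance: d = 7.50 AU = 1.122×10^12 m.
S = L/(4πd²) = 13.84 W m^-2.
The planet absorbs (1−α)S over its disc πR² and re-emits over 4πR², so the mean absorbed flux is (1−0.66)·13.84/4 = 1.177 W m^-2.
Radiative balance εσT⁴ = 1.177 gives T = [1.177/(0.77·σ)]^(1/4) = 72.05 K.

72.1 K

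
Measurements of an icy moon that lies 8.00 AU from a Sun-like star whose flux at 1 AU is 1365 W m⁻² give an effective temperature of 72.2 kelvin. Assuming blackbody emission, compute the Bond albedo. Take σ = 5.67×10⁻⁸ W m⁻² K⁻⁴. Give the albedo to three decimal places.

Flux at the orbit: S = 1365/(8.00)² = 21.33 W m⁻².
From σT⁴ = S(1−α)/4 we invert for α: 1−α = 4σT⁴/S.
4σT⁴ = 4·5.67×10⁻⁸·(72.2)⁴ = 6.163 W m⁻².
1−α = 6.163/21.33 = 0.2890, so α = 0.7110.

0.711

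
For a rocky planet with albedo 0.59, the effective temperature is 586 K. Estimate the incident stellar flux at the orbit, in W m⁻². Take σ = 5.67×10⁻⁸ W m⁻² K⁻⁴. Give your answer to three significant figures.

Invert the energy balance for S: S = 4σT⁴/(1−α).
The emitted flux is σT⁴ = 6686 W m⁻².
S = 4·6686/0.41 = 65230 W m⁻².

65200 W m⁻²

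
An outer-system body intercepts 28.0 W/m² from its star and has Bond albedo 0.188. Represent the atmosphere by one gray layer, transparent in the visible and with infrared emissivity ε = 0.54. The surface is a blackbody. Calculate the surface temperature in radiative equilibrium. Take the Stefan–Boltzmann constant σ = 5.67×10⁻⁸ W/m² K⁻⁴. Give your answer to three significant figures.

The planet radiates to space at T_e = [S(1−α)/(4σ)]^(1/4) = 100.1 K.
Surface balance with a leaky layer gives σT_s⁴ = σT_e⁴·2/(2−ε), so T_s = T_e·[2/(2−0.54)]^(1/4) = 108.3 K.

108 K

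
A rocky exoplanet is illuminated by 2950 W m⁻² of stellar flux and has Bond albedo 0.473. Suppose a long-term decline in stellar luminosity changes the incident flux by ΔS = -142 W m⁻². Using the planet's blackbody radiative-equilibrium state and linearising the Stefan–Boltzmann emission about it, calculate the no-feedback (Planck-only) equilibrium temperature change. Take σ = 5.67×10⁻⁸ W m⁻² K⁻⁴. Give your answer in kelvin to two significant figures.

-3.5 kelvin

The baseline emission temperature is T_e = 287.7 K.
ΔF = Δ[S(1−α)]/4 = (1−0.473)·-142/4 = -18.71 W m⁻².
Linearising σT⁴ gives d(σT⁴)/dT = 4σT_e³ = 5.403 W m⁻² per K.
So ΔT₀ = -18.71/5.403 = -3.46 K.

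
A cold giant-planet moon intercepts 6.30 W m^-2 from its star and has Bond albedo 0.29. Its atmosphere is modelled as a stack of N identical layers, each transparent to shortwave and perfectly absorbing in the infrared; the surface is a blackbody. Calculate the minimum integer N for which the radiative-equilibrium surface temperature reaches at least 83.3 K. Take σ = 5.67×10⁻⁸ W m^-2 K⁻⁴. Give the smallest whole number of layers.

The effective emission temperature is T_e = [S(1−α)/(4σ)]^¼ = 66.64 K.
Since T_s⁴ = (N+1)T_e⁴, we need N ≥ (T_s/T_e)⁴ − 1 = 1.441.
The minimum whole number is N = 2.

2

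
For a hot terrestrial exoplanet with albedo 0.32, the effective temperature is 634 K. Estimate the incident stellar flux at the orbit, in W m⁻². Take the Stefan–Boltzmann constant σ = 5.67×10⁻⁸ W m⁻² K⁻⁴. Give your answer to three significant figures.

53900 W m⁻²

From S(1−α)/4 = σT⁴: S = 4σT⁴/(1−α).
σT⁴ = 5.67×10⁻⁸·(634)⁴ = 9161 W m⁻².
So S = 4×9161/(1−0.32) = 53890 W m⁻².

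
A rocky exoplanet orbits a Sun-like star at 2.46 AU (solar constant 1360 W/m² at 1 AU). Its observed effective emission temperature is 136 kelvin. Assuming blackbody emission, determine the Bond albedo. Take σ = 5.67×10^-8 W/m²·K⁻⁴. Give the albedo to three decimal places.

Flux at the orbit: S = 1360/(2.46)² = 224.7 W/m².
Rearranging the radiative balance, α = 1 − 4σT⁴/S.
4σT⁴ = 4·5.67×10⁻⁸·(136)⁴ = 77.59 W/m².
1−α = 77.59/224.7 = 0.3452, so α = 0.6548.

0.655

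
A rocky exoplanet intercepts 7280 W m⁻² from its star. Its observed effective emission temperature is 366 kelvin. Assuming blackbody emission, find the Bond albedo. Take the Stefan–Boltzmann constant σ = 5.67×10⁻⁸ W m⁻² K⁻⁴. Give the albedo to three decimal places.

0.441

Rearranging the radiative balance, α = 1 − 4σT⁴/S.
σT⁴ = 1017 W m⁻², so 4σT⁴ = 4070 W m⁻².
Hence α = 1 − 4070/7280 = 0.4410.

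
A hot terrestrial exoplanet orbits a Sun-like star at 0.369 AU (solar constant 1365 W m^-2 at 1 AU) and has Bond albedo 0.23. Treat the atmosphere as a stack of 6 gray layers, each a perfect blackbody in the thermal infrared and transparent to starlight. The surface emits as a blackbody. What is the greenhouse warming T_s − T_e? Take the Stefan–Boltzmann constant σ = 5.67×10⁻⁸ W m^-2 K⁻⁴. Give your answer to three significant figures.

269 K

By the inverse-square law, S = 1365/0.369² = 10020 W m^-2.
OLR = S(1−α)/4 = 1930 W m^-2; the top layer radiates at T_e = 429.5 K.
Surface: T_s = (7)^¼·T_e = 698.6 K.
So the greenhouse effect raises the surface by 698.6 − 429.5 = 269.1 K.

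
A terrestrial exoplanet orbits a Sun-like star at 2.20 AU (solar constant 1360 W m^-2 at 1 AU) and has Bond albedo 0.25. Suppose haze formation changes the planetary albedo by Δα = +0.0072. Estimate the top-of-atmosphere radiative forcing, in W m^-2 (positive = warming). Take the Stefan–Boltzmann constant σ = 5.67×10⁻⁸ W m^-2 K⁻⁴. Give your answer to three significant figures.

-0.506 W m^-2

By the inverse-square law, S = 1360/2.20² = 281.0 W m^-2.
The change in absorbed flux is Δ[S(1−α)/4] = −SΔα/4 = -0.5058 W m^-2.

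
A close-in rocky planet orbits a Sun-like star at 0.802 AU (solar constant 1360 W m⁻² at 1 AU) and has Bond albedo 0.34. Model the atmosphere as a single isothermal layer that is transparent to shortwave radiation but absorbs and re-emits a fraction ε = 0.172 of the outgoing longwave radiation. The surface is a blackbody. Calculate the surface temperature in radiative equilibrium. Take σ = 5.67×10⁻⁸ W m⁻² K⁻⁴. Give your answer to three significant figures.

286 K

Flux at the orbit: S = 1360/(0.802)² = 2114 W m⁻².
At the top of the atmosphere, σT_e⁴ = S(1−α)/4 = 348.9 W m⁻², giving T_e = 280.1 K.
For a single slab of emissivity ε, T_s⁴ = 2T_e⁴/(2−ε); thus T_s = 280.1·(1.094)^(1/4) = 286.4 K.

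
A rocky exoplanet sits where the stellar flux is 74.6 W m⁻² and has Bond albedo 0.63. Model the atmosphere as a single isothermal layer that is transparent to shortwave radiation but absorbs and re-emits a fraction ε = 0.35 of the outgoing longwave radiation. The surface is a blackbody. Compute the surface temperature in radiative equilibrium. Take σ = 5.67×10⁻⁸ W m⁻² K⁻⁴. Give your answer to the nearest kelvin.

At the top of the atmosphere, σT_e⁴ = S(1−α)/4 = 6.900 W m⁻², giving T_e = 105.0 K.
The surface balance (absorbed SW + ε·downward IR = σT_s⁴) with T_a⁴ = T_s⁴/2 reduces to T_s = T_e·[2/(2−ε)]^¼ = 110.2 K.

110 kelvin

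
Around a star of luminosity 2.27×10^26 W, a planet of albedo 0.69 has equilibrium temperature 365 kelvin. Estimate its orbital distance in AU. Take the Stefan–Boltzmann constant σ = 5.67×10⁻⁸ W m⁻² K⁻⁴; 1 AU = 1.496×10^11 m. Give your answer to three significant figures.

The flux needed for this T is 4σT⁴/(1−0.69) = 12990 W m⁻².
S = L/(4πd²) → d = √(L/4πS) = √(2.27×10^26/(4π·12990)) = 3.730×10^10 m = 0.2493 AU.

0.249 AU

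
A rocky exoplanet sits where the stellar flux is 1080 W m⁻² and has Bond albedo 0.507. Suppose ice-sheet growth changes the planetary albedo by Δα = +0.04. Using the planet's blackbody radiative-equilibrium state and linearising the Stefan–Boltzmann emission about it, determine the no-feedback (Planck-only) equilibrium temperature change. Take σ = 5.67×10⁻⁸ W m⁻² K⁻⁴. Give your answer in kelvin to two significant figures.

Reference equilibrium: T_e = [S(1−α)/(4σ)]^(1/4) = 220.1 K.
ΔF = −(S/4)Δα = −(1080/4)×(+0.04) = -10.80 W m⁻².
The Planck feedback parameter is 4σT_e³ = 2.419 W m⁻²/K.
So ΔT₀ = -10.80/2.419 = -4.46 K.

-4.5 K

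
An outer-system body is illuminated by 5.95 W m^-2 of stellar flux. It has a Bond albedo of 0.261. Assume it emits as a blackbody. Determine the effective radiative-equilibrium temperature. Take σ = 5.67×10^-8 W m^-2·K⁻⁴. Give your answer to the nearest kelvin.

Averaging over the sphere, the absorbed flux is S(1−α)/4 = 1.099 W m^-2.
Balancing against σT⁴: T = (1.099/5.67×10⁻⁸)^(1/4) = 66.36 K.

66 K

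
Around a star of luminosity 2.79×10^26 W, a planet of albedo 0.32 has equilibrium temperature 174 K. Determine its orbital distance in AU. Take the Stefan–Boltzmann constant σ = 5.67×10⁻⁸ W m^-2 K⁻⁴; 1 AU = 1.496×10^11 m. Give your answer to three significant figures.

1.80 AU

Required flux: S = 4σT⁴/(1−α) = 305.7 W m^-2.
From L = 4πd²S, d = √(2.79×10^26/(4π·305.7)) = 2.695×10^11 m = 1.801 AU.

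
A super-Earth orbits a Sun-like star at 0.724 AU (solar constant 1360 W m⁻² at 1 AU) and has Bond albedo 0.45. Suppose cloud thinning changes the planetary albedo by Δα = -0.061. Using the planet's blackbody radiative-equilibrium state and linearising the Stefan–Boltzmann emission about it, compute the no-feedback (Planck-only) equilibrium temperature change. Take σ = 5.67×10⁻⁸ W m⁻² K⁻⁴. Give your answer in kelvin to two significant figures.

7.8 K

Irradiance scales as 1/d², so S = 1360 W m⁻² × (1/0.724)² = 2595 W m⁻².
Reference equilibrium: T_e = [S(1−α)/(4σ)]^(1/4) = 281.6 K.
TOA radiative forcing: ΔF = −S·Δα/4 = −2595·(-0.061)/4 = 39.57 W m⁻².
Planck response: λ_P = 4σT_e³ = 4·5.67×10⁻⁸·(281.6)³ = 5.067 W m⁻²/K.
ΔT₀ = ΔF/λ_P = 39.57/5.067 = 7.81 K.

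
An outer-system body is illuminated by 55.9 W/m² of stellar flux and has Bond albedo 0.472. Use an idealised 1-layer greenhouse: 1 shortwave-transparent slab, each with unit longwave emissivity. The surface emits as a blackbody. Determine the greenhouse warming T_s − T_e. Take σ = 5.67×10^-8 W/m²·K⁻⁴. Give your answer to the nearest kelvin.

20 K

OLR = S(1−α)/4 = 7.379 W/m²; the top layer radiates at T_e = 106.8 K.
Surface: T_s = (2)^¼·T_e = 127.0 K.
Warming: T_s − T_e = 20.21 K.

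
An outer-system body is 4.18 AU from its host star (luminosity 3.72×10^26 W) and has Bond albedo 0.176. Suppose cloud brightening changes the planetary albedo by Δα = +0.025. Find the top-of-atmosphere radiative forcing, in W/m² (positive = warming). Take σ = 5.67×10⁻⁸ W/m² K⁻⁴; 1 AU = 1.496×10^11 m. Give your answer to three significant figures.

-0.473 W/m²

d = 4.18 × 1.496×10^11 m = 6.253×10^11 m.
Flux at the orbit: S = L/(4πd²) = 3.72×10^26/(4π·(6.25×10^11)²) = 75.70 W/m².
ΔF = −(S/4)Δα = −(75.70/4)×(+0.025) = -0.4731 W/m².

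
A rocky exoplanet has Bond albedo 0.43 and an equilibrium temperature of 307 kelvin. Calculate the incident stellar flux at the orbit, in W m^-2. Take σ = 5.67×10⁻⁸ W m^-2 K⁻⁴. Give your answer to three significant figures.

From S(1−α)/4 = σT⁴: S = 4σT⁴/(1−α).
The emitted flux is σT⁴ = 503.7 W m^-2.
So S = 4×503.7/(1−0.43) = 3534 W m^-2.

3530 W m^-2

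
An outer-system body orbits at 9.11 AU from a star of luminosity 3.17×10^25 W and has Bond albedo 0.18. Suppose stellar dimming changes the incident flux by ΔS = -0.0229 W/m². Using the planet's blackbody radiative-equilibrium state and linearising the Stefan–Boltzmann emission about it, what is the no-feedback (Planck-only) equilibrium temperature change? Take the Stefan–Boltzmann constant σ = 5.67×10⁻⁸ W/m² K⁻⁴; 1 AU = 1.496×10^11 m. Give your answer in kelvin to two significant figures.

d = 9.11 × 1.496×10^11 m = 1.363×10^12 m.
Flux at the orbit: S = L/(4πd²) = 3.17×10^25/(4π·(1.36×10^12)²) = 1.358 W/m².
The baseline emission temperature is T_e = 47.07 K.
TOA radiative forcing: ΔF = (1−α)ΔS/4 = 0.82·(-0.0229)/4 = -0.004695 W/m².
Linearising σT⁴ gives d(σT⁴)/dT = 4σT_e³ = 0.02366 W/m² per K.
ΔT₀ = ΔF/λ_P = -0.004695/0.02366 = -0.198 K.

-0.20 kelvin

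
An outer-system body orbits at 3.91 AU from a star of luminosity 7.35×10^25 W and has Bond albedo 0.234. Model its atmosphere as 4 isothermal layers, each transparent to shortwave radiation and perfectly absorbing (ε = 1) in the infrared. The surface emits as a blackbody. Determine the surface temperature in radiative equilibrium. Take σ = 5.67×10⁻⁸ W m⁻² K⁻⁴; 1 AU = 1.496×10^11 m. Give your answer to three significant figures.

130 kelvin

Orbital distance: d = 3.91 AU = 5.849×10^11 m.
S = L/(4πd²) = 17.09 W m⁻².
OLR = S(1−α)/4 = 3.274 W m⁻²; the top layer radiates at T_e = 87.17 K.
Layer-by-layer balance gives σT_s⁴ = (N+1)σT_e⁴, so T_s = 5^¼·87.17 = 130.3 K.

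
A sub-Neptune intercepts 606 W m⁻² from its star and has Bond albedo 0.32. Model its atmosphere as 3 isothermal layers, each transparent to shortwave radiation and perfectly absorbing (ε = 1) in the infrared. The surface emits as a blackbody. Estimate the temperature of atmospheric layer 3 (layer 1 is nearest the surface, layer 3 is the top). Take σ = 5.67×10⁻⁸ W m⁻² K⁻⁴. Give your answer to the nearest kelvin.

OLR = S(1−α)/4 = 103.0 W m⁻²; the top layer radiates at T_e = 206.5 K.
The net upward flux σT_e⁴ is constant between every pair of levels, so T_k⁴ = (N+1−k)T_e⁴.
With k = 3: T_3 = (3+1−3)^¼·206.5 K = 206.5 K.

206 K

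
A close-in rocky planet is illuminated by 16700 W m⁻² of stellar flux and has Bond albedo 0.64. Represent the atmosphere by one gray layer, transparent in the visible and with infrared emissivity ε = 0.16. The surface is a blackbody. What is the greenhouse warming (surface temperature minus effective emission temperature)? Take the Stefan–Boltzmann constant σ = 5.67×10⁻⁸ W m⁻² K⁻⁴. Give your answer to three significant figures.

8.50 kelvin

At the top of the atmosphere, σT_e⁴ = S(1−α)/4 = 1503 W m⁻², giving T_e = 403.5 K.
Surface balance with a leaky layer gives σT_s⁴ = σT_e⁴·2/(2−ε), so T_s = T_e·[2/(2−0.16)]^(1/4) = 412.0 K.
T_s − T_e = 412.0 − 403.5 = 8.499 K.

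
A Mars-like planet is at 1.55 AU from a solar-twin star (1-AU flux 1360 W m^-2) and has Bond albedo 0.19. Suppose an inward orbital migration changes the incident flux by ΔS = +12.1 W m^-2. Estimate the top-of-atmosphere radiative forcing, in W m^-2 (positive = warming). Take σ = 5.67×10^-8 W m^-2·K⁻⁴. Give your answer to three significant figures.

By the inverse-square law, S = 1360/1.55² = 566.1 W m^-2.
ΔF = Δ[S(1−α)]/4 = (1−0.19)·+12.1/4 = 2.450 W m^-2.

2.45 W m^-2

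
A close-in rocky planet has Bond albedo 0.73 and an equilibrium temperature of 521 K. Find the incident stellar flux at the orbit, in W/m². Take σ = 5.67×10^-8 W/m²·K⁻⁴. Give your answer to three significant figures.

61900 W/m²

From S(1−α)/4 = σT⁴: S = 4σT⁴/(1−α).
σT⁴ = 5.67×10⁻⁸·(521)⁴ = 4178 W/m².
So S = 4×4178/(1−0.73) = 61890 W/m².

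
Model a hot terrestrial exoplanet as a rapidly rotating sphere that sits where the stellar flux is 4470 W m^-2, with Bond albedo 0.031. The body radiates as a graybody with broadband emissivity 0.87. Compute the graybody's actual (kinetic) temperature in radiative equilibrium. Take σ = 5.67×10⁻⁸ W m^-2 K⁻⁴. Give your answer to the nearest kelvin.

385 K

Absorbed flux (global mean): S(1−α)/4 = 4470·0.969/4 = 1083 W m^-2.
Radiative balance εσT⁴ = 1083 gives T = [1083/(0.87·σ)]^(1/4) = 384.9 K.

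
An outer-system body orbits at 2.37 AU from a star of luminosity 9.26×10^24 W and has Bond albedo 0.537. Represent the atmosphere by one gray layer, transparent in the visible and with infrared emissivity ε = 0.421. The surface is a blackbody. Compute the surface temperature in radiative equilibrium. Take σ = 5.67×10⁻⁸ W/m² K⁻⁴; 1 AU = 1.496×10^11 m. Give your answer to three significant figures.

62.4 K

Orbital distance: d = 2.37 AU = 3.546×10^11 m.
S = L/(4πd²) = 5.862 W/m².
Effective emission temperature (TOA balance): σT_e⁴ = S(1−α)/4 = 0.6785 W/m² → T_e = 58.82 K.
Surface balance with a leaky layer gives σT_s⁴ = σT_e⁴·2/(2−ε), so T_s = T_e·[2/(2−0.421)]^(1/4) = 62.40 K.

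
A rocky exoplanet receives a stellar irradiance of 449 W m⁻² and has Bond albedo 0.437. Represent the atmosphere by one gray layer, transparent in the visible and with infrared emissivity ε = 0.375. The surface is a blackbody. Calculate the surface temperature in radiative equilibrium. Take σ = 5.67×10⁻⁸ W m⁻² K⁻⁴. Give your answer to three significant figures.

Effective emission temperature (TOA balance): σT_e⁴ = S(1−α)/4 = 63.20 W m⁻² → T_e = 182.7 K.
The surface balance (absorbed SW + ε·downward IR = σT_s⁴) with T_a⁴ = T_s⁴/2 reduces to T_s = T_e·[2/(2−ε)]^¼ = 192.5 K.

192 K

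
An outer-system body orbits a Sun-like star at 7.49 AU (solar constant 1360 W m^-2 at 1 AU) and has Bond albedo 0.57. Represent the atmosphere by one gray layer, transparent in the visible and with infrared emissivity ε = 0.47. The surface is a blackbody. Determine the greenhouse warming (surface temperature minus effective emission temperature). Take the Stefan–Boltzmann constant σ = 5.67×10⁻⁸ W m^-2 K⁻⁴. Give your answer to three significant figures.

Irradiance scales as 1/d², so S = 1360 W m^-2 × (1/7.49)² = 24.24 W m^-2.
Effective emission temperature (TOA balance): σT_e⁴ = S(1−α)/4 = 2.606 W m^-2 → T_e = 82.34 K.
Surface balance with a leaky layer gives σT_s⁴ = σT_e⁴·2/(2−ε), so T_s = T_e·[2/(2−0.47)]^(1/4) = 88.04 K.
T_s − T_e = 88.04 − 82.34 = 5.703 K.

5.70 K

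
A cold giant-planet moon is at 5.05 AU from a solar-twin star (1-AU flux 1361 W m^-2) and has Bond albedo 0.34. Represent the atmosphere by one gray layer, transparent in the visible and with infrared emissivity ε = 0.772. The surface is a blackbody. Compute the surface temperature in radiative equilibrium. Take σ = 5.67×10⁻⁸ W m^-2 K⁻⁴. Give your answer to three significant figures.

126 K

Irradiance scales as 1/d², so S = 1361 W m^-2 × (1/5.05)² = 53.37 W m^-2.
Effective emission temperature (TOA balance): σT_e⁴ = S(1−α)/4 = 8.806 W m^-2 → T_e = 111.6 K.
The surface balance (absorbed SW + ε·downward IR = σT_s⁴) with T_a⁴ = T_s⁴/2 reduces to T_s = T_e·[2/(2−ε)]^¼ = 126.1 K.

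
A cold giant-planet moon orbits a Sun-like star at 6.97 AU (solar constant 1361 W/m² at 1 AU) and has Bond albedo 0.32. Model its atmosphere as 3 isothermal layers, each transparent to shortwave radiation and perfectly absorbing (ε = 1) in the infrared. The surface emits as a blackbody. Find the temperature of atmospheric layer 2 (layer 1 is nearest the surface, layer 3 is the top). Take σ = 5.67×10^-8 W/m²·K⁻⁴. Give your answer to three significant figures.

114 kelvin

Irradiance scales as 1/d², so S = 1361 W/m² × (1/6.97)² = 28.02 W/m².
OLR = S(1−α)/4 = 4.763 W/m²; the top layer radiates at T_e = 95.73 K.
Each opaque layer satisfies 2T_j⁴ = T_{j−1}⁴ + T_{j+1}⁴, giving T_k⁴ = (N+1−k)T_e⁴.
T_2 = (2)^(1/4)·95.73 = 113.8 K.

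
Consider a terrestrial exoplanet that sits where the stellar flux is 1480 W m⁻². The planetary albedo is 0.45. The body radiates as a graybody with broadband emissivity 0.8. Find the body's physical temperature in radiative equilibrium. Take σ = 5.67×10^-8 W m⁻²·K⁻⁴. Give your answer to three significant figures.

Averaging over the sphere, the absorbed flux is S(1−α)/4 = 203.5 W m⁻².
Radiative balance εσT⁴ = 203.5 gives T = [203.5/(0.8·σ)]^(1/4) = 258.8 K.

259 K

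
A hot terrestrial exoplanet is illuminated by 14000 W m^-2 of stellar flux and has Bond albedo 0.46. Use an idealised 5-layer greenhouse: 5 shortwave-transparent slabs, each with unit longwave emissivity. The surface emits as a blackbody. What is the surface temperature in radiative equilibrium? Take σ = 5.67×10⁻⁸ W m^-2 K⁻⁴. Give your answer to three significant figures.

OLR = S(1−α)/4 = 1890 W m^-2; the top layer radiates at T_e = 427.3 K.
For an N-layer opaque stack, T_s⁴ = (N+1)T_e⁴, hence T_s = (6)^(1/4)×427.3 K = 668.7 K.

669 K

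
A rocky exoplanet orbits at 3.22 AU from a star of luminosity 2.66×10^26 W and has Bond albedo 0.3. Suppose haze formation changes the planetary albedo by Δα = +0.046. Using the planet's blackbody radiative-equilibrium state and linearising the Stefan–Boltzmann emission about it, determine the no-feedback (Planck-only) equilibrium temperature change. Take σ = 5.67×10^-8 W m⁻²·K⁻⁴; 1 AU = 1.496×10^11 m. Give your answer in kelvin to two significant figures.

-2.1 K

Orbital distance: d = 3.22 AU = 4.817×10^11 m.
S = L/(4πd²) = 91.22 W m⁻².
The baseline emission temperature is T_e = 129.5 K.
TOA radiative forcing: ΔF = −S·Δα/4 = −91.22·(+0.046)/4 = -1.049 W m⁻².
Planck response: λ_P = 4σT_e³ = 4·5.67×10⁻⁸·(129.5)³ = 0.4930 W m⁻²/K.
So ΔT₀ = -1.049/0.4930 = -2.13 K.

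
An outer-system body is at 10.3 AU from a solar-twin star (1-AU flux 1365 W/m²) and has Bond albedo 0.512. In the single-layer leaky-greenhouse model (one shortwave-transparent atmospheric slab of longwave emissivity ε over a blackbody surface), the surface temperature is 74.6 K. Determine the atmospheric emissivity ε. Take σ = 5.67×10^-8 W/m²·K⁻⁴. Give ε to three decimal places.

By the inverse-square law, S = 1365/10.3² = 12.87 W/m².
First, T_e = [12.87·(1−0.512)/(4σ)]^(1/4) = 72.54 K.
T_s⁴ = T_e⁴·2/(2−ε) → ε = 2 − 2(T_e/T_s)⁴ = 2 − 2·(72.54/74.6)⁴ = 0.2122.

0.212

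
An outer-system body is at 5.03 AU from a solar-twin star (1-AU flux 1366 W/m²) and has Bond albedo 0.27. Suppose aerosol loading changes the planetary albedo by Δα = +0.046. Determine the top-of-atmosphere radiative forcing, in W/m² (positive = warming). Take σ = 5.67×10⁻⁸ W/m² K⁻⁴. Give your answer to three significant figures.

-0.621 W/m²

Flux at the orbit: S = 1366/(5.03)² = 53.99 W/m².
TOA radiative forcing: ΔF = −S·Δα/4 = −53.99·(+0.046)/4 = -0.6209 W/m².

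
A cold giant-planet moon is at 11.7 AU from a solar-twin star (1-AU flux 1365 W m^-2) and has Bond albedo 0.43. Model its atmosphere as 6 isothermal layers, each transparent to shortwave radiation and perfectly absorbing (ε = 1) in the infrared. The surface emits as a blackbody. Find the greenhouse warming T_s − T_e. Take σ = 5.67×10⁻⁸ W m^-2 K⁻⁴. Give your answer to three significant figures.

Flux at the orbit: S = 1365/(11.7)² = 9.972 W m^-2.
Top-of-atmosphere balance: σT_e⁴ = S(1−α)/4 = 1.421 W m^-2 → T_e = 70.75 K.
T_s = (N+1)^(1/4)·T_e = 115.1 K.
So the greenhouse effect raises the surface by 115.1 − 70.75 = 44.33 K.

44.3 K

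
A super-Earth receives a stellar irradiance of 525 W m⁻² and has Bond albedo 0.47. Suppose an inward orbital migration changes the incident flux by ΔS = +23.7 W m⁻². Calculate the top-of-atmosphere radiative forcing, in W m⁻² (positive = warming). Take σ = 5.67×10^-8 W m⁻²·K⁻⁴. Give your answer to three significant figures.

3.14 W m⁻²

Only a fraction (1−α) is absorbed and it's spread over 4πR², so ΔF = (1−α)ΔS/4 = 3.140 W m⁻².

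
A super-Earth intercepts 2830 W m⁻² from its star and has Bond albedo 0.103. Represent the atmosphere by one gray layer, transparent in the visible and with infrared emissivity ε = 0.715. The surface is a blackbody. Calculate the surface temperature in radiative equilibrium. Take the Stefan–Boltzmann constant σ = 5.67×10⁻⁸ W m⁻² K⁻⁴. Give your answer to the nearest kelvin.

363 K

The planet radiates to space at T_e = [S(1−α)/(4σ)]^(1/4) = 325.3 K.
For a single slab of emissivity ε, T_s⁴ = 2T_e⁴/(2−ε); thus T_s = 325.3·(1.556)^(1/4) = 363.3 K.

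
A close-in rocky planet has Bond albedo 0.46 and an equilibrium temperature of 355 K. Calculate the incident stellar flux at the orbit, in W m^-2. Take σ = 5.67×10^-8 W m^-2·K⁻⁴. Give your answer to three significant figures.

Invert the energy balance for S: S = 4σT⁴/(1−α).
σT⁴ = 5.67×10⁻⁸·(355)⁴ = 900.5 W m^-2.
So S = 4×900.5/(1−0.46) = 6671 W m^-2.

6670 W m^-2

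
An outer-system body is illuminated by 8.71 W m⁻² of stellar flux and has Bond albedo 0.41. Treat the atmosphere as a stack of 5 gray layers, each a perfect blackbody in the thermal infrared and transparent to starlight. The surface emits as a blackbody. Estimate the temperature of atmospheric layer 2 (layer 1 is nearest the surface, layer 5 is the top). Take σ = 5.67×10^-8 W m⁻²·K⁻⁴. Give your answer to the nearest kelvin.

98 K

Top-of-atmosphere balance: σT_e⁴ = S(1−α)/4 = 1.285 W m⁻² → T_e = 68.99 K.
The net upward flux σT_e⁴ is constant between every pair of levels, so T_k⁴ = (N+1−k)T_e⁴.
T_2 = (4)^(1/4)·68.99 = 97.57 K.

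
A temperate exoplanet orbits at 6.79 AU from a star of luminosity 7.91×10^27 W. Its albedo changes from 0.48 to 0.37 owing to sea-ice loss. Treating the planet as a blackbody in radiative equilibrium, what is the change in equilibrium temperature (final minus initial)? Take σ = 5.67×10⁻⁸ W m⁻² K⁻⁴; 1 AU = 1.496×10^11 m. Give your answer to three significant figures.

9.50 K

d = 6.79 × 1.496×10^11 m = 1.016×10^12 m.
Spreading L over a sphere of radius d: S = 7.91×10^27/(4π·1.02×10^12²) = 610.0 W m⁻².
Initial: T₁ = [S(1−0.48)/(4σ)]^(1/4) = 193.4 K.
With α = 0.37, T₂ = 202.9 K.
ΔT = T₂ − T₁ = 9.504 K.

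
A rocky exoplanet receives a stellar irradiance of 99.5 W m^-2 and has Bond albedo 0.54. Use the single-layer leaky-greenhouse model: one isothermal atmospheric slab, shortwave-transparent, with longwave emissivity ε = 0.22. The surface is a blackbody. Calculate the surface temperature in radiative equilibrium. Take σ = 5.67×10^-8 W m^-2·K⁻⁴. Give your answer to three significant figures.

The planet radiates to space at T_e = [S(1−α)/(4σ)]^(1/4) = 119.2 K.
The surface balance (absorbed SW + ε·downward IR = σT_s⁴) with T_a⁴ = T_s⁴/2 reduces to T_s = T_e·[2/(2−ε)]^¼ = 122.7 K.

123 K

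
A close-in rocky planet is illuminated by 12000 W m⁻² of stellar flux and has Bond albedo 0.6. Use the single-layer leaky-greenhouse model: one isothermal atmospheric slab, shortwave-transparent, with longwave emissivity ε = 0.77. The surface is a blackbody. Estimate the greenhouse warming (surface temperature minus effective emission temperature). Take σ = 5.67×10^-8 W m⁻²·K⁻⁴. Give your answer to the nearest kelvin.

49 K

Effective emission temperature (TOA balance): σT_e⁴ = S(1−α)/4 = 1200 W m⁻² → T_e = 381.4 K.
Surface balance with a leaky layer gives σT_s⁴ = σT_e⁴·2/(2−ε), so T_s = T_e·[2/(2−0.77)]^(1/4) = 430.7 K.
T_s − T_e = 430.7 − 381.4 = 49.29 K.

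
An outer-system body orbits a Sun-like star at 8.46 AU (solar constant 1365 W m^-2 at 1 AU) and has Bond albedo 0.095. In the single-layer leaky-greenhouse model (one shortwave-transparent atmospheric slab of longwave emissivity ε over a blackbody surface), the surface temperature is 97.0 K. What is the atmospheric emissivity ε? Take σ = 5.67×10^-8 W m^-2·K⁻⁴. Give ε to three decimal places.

By the inverse-square law, S = 1365/8.46² = 19.07 W m^-2.
Effective temperature: T_e = [S(1−α)/(4σ)]^(1/4) = 93.40 K.
Inverting T_s⁴ = 2T_e⁴/(2−ε): (T_e/T_s)⁴ = 0.8596, so ε = 2(1 − 0.8596) = 0.2807.

0.281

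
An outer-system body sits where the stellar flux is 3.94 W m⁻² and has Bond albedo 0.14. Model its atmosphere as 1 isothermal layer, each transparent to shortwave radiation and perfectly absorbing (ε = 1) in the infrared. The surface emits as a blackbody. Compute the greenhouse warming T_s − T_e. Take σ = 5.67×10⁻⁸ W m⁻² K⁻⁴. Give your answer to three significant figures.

Top-of-atmosphere balance: σT_e⁴ = S(1−α)/4 = 0.8471 W m⁻² → T_e = 62.17 K.
T_s = (N+1)^(1/4)·T_e = 73.93 K.
So the greenhouse effect raises the surface by 73.93 − 62.17 = 11.76 K.

11.8 K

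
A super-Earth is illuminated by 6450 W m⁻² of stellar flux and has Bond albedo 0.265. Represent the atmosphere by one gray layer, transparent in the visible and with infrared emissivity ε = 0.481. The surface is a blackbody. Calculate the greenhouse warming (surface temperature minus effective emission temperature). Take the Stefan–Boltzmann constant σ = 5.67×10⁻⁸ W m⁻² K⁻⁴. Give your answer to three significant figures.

At the top of the atmosphere, σT_e⁴ = S(1−α)/4 = 1185 W m⁻², giving T_e = 380.2 K.
Surface balance with a leaky layer gives σT_s⁴ = σT_e⁴·2/(2−ε), so T_s = T_e·[2/(2−0.481)]^(1/4) = 407.3 K.
Greenhouse warming: T_s − T_e = 27.07 K.

27.1 K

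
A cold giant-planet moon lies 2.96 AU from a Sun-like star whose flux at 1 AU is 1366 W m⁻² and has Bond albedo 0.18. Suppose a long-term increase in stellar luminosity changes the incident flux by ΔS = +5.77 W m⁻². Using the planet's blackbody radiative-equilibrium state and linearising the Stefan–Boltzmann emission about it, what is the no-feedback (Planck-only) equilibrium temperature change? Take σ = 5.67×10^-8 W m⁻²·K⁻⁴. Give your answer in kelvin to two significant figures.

Flux at the orbit: S = 1366/(2.96)² = 155.9 W m⁻².
Reference equilibrium: T_e = [S(1−α)/(4σ)]^(1/4) = 154.1 K.
Only a fraction (1−α) is absorbed and it's spread over 4πR², so ΔF = (1−α)ΔS/4 = 1.183 W m⁻².
The Planck feedback parameter is 4σT_e³ = 0.8297 W m⁻²/K.
Hence the no-feedback warming is ΔF/(4σT_e³) = 1.43 K.

1.4 K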